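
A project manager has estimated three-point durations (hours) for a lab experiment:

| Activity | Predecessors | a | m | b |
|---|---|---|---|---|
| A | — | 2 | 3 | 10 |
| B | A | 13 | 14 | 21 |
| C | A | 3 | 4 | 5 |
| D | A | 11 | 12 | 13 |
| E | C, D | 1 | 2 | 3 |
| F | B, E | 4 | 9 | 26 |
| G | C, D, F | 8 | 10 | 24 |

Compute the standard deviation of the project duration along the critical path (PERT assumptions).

4.91 hours

te_A = (2 + 4·3 + 10)/6 = 24/6 = 4; σ²_A = ((10−2)/6)² = 1.778
te_B = (13 + 4·14 + 21)/6 = 90/6 = 15; σ²_B = ((21−13)/6)² = 1.778
te_C = (3 + 4·4 + 5)/6 = 24/6 = 4; σ²_C = ((5−3)/6)² = 0.111
te_D = (11 + 4·12 + 13)/6 = 72/6 = 12; σ²_D = ((13−11)/6)² = 0.111
te_E = (1 + 4·2 + 3)/6 = 12/6 = 2; σ²_E = ((3−1)/6)² = 0.111
te_F = (4 + 4·9 + 26)/6 = 66/6 = 11; σ²_F = ((26−4)/6)² = 13.444
te_G = (8 + 4·10 + 24)/6 = 72/6 = 12; σ²_G = ((24−8)/6)² = 7.111

Forward pass:
ES_A = 0; EF_A = 4
ES_B = 4; EF_B = 4+15 = 19
ES_C = 4; EF_C = 4+4 = 8
ES_D = 4; EF_D = 4+12 = 16
ES_E = max(EF_C=8, EF_D=16) = 16; EF_E = 16+2 = 18
ES_F = max(EF_B=19, EF_E=18) = 19; EF_F = 19+11 = 30
ES_G = max(EF_C=8, EF_D=16, EF_F=30) = 30; EF_G = 30+12 = 42
Expected project duration μ = 42 hours. Critical path: A → B → F → G.

Variance along critical path = 1.778 + 1.778 + 13.444 + 7.111 = 24.111
σ = √24.111 = 4.910 hours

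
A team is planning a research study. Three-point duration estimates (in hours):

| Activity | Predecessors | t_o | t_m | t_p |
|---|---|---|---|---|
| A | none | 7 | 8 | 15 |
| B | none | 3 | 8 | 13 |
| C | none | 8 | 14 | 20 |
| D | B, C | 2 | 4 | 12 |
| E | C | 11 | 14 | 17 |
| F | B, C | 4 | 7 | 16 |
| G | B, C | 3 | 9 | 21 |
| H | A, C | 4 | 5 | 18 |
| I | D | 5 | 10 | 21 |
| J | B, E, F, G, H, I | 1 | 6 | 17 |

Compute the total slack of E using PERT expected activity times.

2 hours

te_A = (7 + 4·8 + 15)/6 = 54/6 = 9
te_B = (3 + 4·8 + 13)/6 = 48/6 = 8
te_C = (8 + 4·14 + 20)/6 = 84/6 = 14
te_D = (2 + 4·4 + 12)/6 = 30/6 = 5
te_E = (11 + 4·14 + 17)/6 = 84/6 = 14
te_F = (4 + 4·7 + 16)/6 = 48/6 = 8
te_G = (3 + 4·9 + 21)/6 = 60/6 = 10
te_H = (4 + 4·5 + 18)/6 = 42/6 = 7
te_I = (5 + 4·10 + 21)/6 = 66/6 = 11
te_J = (1 + 4·6 + 17)/6 = 42/6 = 7

Forward pass:
ES_A = 0; EF_A = 9
ES_B = 0; EF_B = 8
ES_C = 0; EF_C = 14
ES_D = max(EF_B=8, EF_C=14) = 14; EF_D = 14+5 = 19
ES_E = 14; EF_E = 14+14 = 28
ES_F = max(EF_B=8, EF_C=14) = 14; EF_F = 14+8 = 22
ES_G = max(EF_B=8, EF_C=14) = 14; EF_G = 14+10 = 24
ES_H = max(EF_A=9, EF_C=14) = 14; EF_H = 14+7 = 21
ES_I = 19; EF_I = 19+11 = 30
ES_J = max(EF_B=8, EF_E=28, EF_F=22, EF_G=24, EF_H=21, EF_I=30) = 30; EF_J = 30+7 = 37
Expected project duration μ = 37 hours. Critical path: C → D → I → J.

Backward pass:
LF_J = 37; LS_J = 37−7 = 30
LF_I = LS_J = 30; LS_I = 30−11 = 19
LF_H = LS_J = 30; LS_H = 30−7 = 23
LF_G = LS_J = 30; LS_G = 30−10 = 20
LF_F = LS_J = 30; LS_F = 30−8 = 22
LF_E = LS_J = 30; LS_E = 30−14 = 16
LF_D = LS_I = 19; LS_D = 19−5 = 14
LF_C = min(LS_D=14, LS_E=16, LS_F=22, LS_G=20, LS_H=23) = 14; LS_C = 14−14 = 0
LF_B = min(LS_D=14, LS_F=22, LS_G=20, LS_J=30) = 14; LS_B = 14−8 = 6
LF_A = LS_H = 23; LS_A = 23−9 = 14
Slack_E = LS_E − ES_E = 16 − 14 = 2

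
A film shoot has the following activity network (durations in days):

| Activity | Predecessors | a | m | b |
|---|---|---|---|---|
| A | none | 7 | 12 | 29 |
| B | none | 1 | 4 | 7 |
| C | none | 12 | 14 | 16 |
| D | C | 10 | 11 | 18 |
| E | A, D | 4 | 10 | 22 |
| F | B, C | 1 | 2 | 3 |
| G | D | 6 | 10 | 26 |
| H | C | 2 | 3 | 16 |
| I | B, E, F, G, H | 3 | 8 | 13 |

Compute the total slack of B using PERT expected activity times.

te_A = (7 + 4·12 + 29)/6 = 84/6 = 14
te_B = (1 + 4·4 + 7)/6 = 24/6 = 4
te_C = (12 + 4·14 + 16)/6 = 84/6 = 14
te_D = (10 + 4·11 + 18)/6 = 72/6 = 12
te_E = (4 + 4·10 + 22)/6 = 66/6 = 11
te_F = (1 + 4·2 + 3)/6 = 12/6 = 2
te_G = (6 + 4·10 + 26)/6 = 72/6 = 12
te_H = (2 + 4·3 + 16)/6 = 30/6 = 5
te_I = (3 + 4·8 + 13)/6 = 48/6 = 8

Forward pass:
ES_A = 0; EF_A = 14
ES_B = 0; EF_B = 4
ES_C = 0; EF_C = 14
ES_D = 14; EF_D = 14+12 = 26
ES_E = max(EF_A=14, EF_D=26) = 26; EF_E = 26+11 = 37
ES_F = max(EF_B=4, EF_C=14) = 14; EF_F = 14+2 = 16
ES_G = 26; EF_G = 26+12 = 38
ES_H = 14; EF_H = 14+5 = 19
ES_I = max(EF_B=4, EF_E=37, EF_F=16, EF_G=38, EF_H=19) = 38; EF_I = 38+8 = 46
Expected project duration μ = 46 days. Critical path: C → D → G → I.

Backward pass:
LF_I = 46; LS_I = 46−8 = 38
LF_H = LS_I = 38; LS_H = 38−5 = 33
LF_G = LS_I = 38; LS_G = 38−12 = 26
LF_F = LS_I = 38; LS_F = 38−2 = 36
LF_E = LS_I = 38; LS_E = 38−11 = 27
LF_D = min(LS_E=27, LS_G=26) = 26; LS_D = 26−12 = 14
LF_C = min(LS_D=14, LS_F=36, LS_H=33) = 14; LS_C = 14−14 = 0
LF_B = min(LS_F=36, LS_I=38) = 36; LS_B = 36−4 = 32
LF_A = LS_E = 27; LS_A = 27−14 = 13
Slack_B = LS_B − ES_B = 32 − 0 = 32

32 days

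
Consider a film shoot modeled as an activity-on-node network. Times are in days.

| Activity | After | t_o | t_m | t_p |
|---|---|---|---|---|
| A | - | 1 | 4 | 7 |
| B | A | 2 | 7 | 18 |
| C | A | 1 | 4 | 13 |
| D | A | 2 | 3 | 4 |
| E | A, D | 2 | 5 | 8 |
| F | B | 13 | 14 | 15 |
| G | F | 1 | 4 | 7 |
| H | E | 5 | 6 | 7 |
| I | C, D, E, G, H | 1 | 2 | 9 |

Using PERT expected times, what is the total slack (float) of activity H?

12 days

te_A = (1 + 4·4 + 7)/6 = 24/6 = 4
te_B = (2 + 4·7 + 18)/6 = 48/6 = 8
te_C = (1 + 4·4 + 13)/6 = 30/6 = 5
te_D = (2 + 4·3 + 4)/6 = 18/6 = 3
te_E = (2 + 4·5 + 8)/6 = 30/6 = 5
te_F = (13 + 4·14 + 15)/6 = 84/6 = 14
te_G = (1 + 4·4 + 7)/6 = 24/6 = 4
te_H = (5 + 4·6 + 7)/6 = 36/6 = 6
te_I = (1 + 4·2 + 9)/6 = 18/6 = 3

Forward pass:
ES_A = 0; EF_A = 4
ES_B = 4; EF_B = 4+8 = 12
ES_C = 4; EF_C = 4+5 = 9
ES_D = 4; EF_D = 4+3 = 7
ES_E = max(EF_A=4, EF_D=7) = 7; EF_E = 7+5 = 12
ES_F = 12; EF_F = 12+14 = 26
ES_G = 26; EF_G = 26+4 = 30
ES_H = 12; EF_H = 12+6 = 18
ES_I = max(EF_C=9, EF_D=7, EF_E=12, EF_G=30, EF_H=18) = 30; EF_I = 30+3 = 33
Expected project duration μ = 33 days. Critical path: A → B → F → G → I.

Backward pass:
LF_I = 33; LS_I = 33−3 = 30
LF_H = LS_I = 30; LS_H = 30−6 = 24
LF_G = LS_I = 30; LS_G = 30−4 = 26
LF_F = LS_G = 26; LS_F = 26−14 = 12
LF_E = min(LS_H=24, LS_I=30) = 24; LS_E = 24−5 = 19
LF_D = min(LS_E=19, LS_I=30) = 19; LS_D = 19−3 = 16
LF_C = LS_I = 30; LS_C = 30−5 = 25
LF_B = LS_F = 12; LS_B = 12−8 = 4
LF_A = min(LS_B=4, LS_C=25, LS_D=16, LS_E=19) = 4; LS_A = 4−4 = 0
Slack_H = LS_H − ES_H = 24 − 12 = 12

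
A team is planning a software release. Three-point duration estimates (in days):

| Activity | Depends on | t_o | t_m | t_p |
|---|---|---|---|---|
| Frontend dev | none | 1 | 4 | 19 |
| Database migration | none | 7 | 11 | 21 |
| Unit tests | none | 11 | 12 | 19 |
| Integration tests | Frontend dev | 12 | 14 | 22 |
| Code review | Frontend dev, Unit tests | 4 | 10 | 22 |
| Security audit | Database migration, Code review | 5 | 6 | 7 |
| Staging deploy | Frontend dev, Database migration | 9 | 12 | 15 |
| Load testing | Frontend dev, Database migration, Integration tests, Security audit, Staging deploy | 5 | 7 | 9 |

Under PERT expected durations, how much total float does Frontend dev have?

te_Frontend dev = (1 + 4·4 + 19)/6 = 36/6 = 6
te_Database migration = (7 + 4·11 + 21)/6 = 72/6 = 12
te_Unit tests = (11 + 4·12 + 19)/6 = 78/6 = 13
te_Integration tests = (12 + 4·14 + 22)/6 = 90/6 = 15
te_Code review = (4 + 4·10 + 22)/6 = 66/6 = 11
te_Security audit = (5 + 4·6 + 7)/6 = 36/6 = 6
te_Staging deploy = (9 + 4·12 + 15)/6 = 72/6 = 12
te_Load testing = (5 + 4·7 + 9)/6 = 42/6 = 7

Forward pass:
ES_Frontend dev = 0; EF_Frontend dev = 6
ES_Database migration = 0; EF_Database migration = 12
ES_Unit tests = 0; EF_Unit tests = 13
ES_Integration tests = 6; EF_Integration tests = 6+15 = 21
ES_Code review = max(EF_Frontend dev=6, EF_Unit tests=13) = 13; EF_Code review = 13+11 = 24
ES_Security audit = max(EF_Database migration=12, EF_Code review=24) = 24; EF_Security audit = 24+6 = 30
ES_Staging deploy = max(EF_Frontend dev=6, EF_Database migration=12) = 12; EF_Staging deploy = 12+12 = 24
ES_Load testing = max(EF_Frontend dev=6, EF_Database migration=12, EF_Integration tests=21, EF_Security audit=30, EF_Staging deploy=24) = 30; EF_Load testing = 30+7 = 37
Expected project duration μ = 37 days. Critical path: Unit tests → Code review → Security audit → Load testing.

Backward pass:
LF_Load testing = 37; LS_Load testing = 37−7 = 30
LF_Staging deploy = LS_Load testing = 30; LS_Staging deploy = 30−12 = 18
LF_Security audit = LS_Load testing = 30; LS_Security audit = 30−6 = 24
LF_Code review = LS_Security audit = 24; LS_Code review = 24−11 = 13
LF_Integration tests = LS_Load testing = 30; LS_Integration tests = 30−15 = 15
LF_Unit tests = LS_Code review = 13; LS_Unit tests = 13−13 = 0
LF_Database migration = min(LS_Security audit=24, LS_Staging deploy=18, LS_Load testing=30) = 18; LS_Database migration = 18−12 = 6
LF_Frontend dev = min(LS_Integration tests=15, LS_Code review=13, LS_Staging deploy=18, LS_Load testing=30) = 13; LS_Frontend dev = 13−6 = 7
Slack_Frontend dev = LS_Frontend dev − ES_Frontend dev = 7 − 0 = 7

7 days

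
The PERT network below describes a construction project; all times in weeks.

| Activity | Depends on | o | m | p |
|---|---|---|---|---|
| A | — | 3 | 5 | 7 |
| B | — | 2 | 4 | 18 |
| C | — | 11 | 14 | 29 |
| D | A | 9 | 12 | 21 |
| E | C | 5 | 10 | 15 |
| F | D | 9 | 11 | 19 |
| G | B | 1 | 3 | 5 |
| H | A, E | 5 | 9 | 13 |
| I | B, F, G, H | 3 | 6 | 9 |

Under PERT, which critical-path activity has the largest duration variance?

te_A = (3 + 4·5 + 7)/6 = 30/6 = 5; σ²_A = ((7−3)/6)² = 0.444
te_B = (2 + 4·4 + 18)/6 = 36/6 = 6; σ²_B = ((18−2)/6)² = 7.111
te_C = (11 + 4·14 + 29)/6 = 96/6 = 16; σ²_C = ((29−11)/6)² = 9.000
te_D = (9 + 4·12 + 21)/6 = 78/6 = 13; σ²_D = ((21−9)/6)² = 4.000
te_E = (5 + 4·10 + 15)/6 = 60/6 = 10; σ²_E = ((15−5)/6)² = 2.778
te_F = (9 + 4·11 + 19)/6 = 72/6 = 12; σ²_F = ((19−9)/6)² = 2.778
te_G = (1 + 4·3 + 5)/6 = 18/6 = 3; σ²_G = ((5−1)/6)² = 0.444
te_H = (5 + 4·9 + 13)/6 = 54/6 = 9; σ²_H = ((13−5)/6)² = 1.778
te_I = (3 + 4·6 + 9)/6 = 36/6 = 6; σ²_I = ((9−3)/6)² = 1.000

Forward pass:
ES_A = 0; EF_A = 5
ES_B = 0; EF_B = 6
ES_C = 0; EF_C = 16
ES_D = 5; EF_D = 5+13 = 18
ES_E = 16; EF_E = 16+10 = 26
ES_F = 18; EF_F = 18+12 = 30
ES_G = 6; EF_G = 6+3 = 9
ES_H = max(EF_A=5, EF_E=26) = 26; EF_H = 26+9 = 35
ES_I = max(EF_B=6, EF_F=30, EF_G=9, EF_H=35) = 35; EF_I = 35+6 = 41
Expected project duration μ = 41 weeks. Critical path: C → E → H → I.

Variances on critical path: σ²_C=9.000, σ²_E=2.778, σ²_H=1.778, σ²_I=1.000.
Largest is σ²_C = 9.000.

C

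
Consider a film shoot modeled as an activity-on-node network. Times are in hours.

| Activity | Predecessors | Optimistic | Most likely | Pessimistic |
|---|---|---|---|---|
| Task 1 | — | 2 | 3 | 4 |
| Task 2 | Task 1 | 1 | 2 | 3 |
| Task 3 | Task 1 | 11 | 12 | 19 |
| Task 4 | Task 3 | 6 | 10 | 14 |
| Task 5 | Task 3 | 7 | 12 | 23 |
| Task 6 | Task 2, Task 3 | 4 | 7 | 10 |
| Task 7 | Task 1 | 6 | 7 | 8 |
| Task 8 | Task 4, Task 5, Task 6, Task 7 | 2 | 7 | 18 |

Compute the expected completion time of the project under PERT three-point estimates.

37 hours

te_Task 1 = (2 + 4·3 + 4)/6 = 18/6 = 3
te_Task 2 = (1 + 4·2 + 3)/6 = 12/6 = 2
te_Task 3 = (11 + 4·12 + 19)/6 = 78/6 = 13
te_Task 4 = (6 + 4·10 + 14)/6 = 60/6 = 10
te_Task 5 = (7 + 4·12 + 23)/6 = 78/6 = 13
te_Task 6 = (4 + 4·7 + 10)/6 = 42/6 = 7
te_Task 7 = (6 + 4·7 + 8)/6 = 42/6 = 7
te_Task 8 = (2 + 4·7 + 18)/6 = 48/6 = 8

Forward pass:
ES_Task 1 = 0; EF_Task 1 = 3
ES_Task 2 = 3; EF_Task 2 = 3+2 = 5
ES_Task 3 = 3; EF_Task 3 = 3+13 = 16
ES_Task 4 = 16; EF_Task 4 = 16+10 = 26
ES_Task 5 = 16; EF_Task 5 = 16+13 = 29
ES_Task 6 = max(EF_Task 2=5, EF_Task 3=16) = 16; EF_Task 6 = 16+7 = 23
ES_Task 7 = 3; EF_Task 7 = 3+7 = 10
ES_Task 8 = max(EF_Task 4=26, EF_Task 5=29, EF_Task 6=23, EF_Task 7=10) = 29; EF_Task 8 = 29+8 = 37
Expected project duration μ = 37 hours. Critical path: Task 1 → Task 3 → Task 5 → Task 8.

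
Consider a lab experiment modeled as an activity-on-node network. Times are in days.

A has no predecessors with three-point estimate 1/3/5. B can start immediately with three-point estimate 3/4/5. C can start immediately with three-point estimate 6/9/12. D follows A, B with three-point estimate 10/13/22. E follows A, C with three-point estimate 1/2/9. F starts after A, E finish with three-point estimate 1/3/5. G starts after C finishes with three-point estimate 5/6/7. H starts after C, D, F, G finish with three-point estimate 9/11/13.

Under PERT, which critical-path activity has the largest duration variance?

te_A = (1 + 4·3 + 5)/6 = 18/6 = 3; σ²_A = ((5−1)/6)² = 0.444
te_B = (3 + 4·4 + 5)/6 = 24/6 = 4; σ²_B = ((5−3)/6)² = 0.111
te_C = (6 + 4·9 + 12)/6 = 54/6 = 9; σ²_C = ((12−6)/6)² = 1.000
te_D = (10 + 4·13 + 22)/6 = 84/6 = 14; σ²_D = ((22−10)/6)² = 4.000
te_E = (1 + 4·2 + 9)/6 = 18/6 = 3; σ²_E = ((9−1)/6)² = 1.778
te_F = (1 + 4·3 + 5)/6 = 18/6 = 3; σ²_F = ((5−1)/6)² = 0.444
te_G = (5 + 4·6 + 7)/6 = 36/6 = 6; σ²_G = ((7−5)/6)² = 0.111
te_H = (9 + 4·11 + 13)/6 = 66/6 = 11; σ²_H = ((13−9)/6)² = 0.444

Forward pass:
ES_A = 0; EF_A = 3
ES_B = 0; EF_B = 4
ES_C = 0; EF_C = 9
ES_D = max(EF_A=3, EF_B=4) = 4; EF_D = 4+14 = 18
ES_E = max(EF_A=3, EF_C=9) = 9; EF_E = 9+3 = 12
ES_F = max(EF_A=3, EF_E=12) = 12; EF_F = 12+3 = 15
ES_G = 9; EF_G = 9+6 = 15
ES_H = max(EF_C=9, EF_D=18, EF_F=15, EF_G=15) = 18; EF_H = 18+11 = 29
Expected project duration μ = 29 days. Critical path: B → D → H.

Variances on critical path: σ²_B=0.111, σ²_D=4.000, σ²_H=0.444.
Largest is σ²_D = 4.000.

D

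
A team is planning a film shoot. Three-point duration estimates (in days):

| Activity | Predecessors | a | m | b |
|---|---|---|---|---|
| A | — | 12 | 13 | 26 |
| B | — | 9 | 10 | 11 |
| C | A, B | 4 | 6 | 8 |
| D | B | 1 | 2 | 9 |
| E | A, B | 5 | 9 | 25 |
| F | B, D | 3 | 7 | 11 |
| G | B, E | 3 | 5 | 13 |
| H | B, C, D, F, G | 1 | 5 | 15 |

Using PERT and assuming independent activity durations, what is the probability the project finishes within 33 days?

te_A = (12 + 4·13 + 26)/6 = 90/6 = 15; σ²_A = ((26−12)/6)² = 5.444
te_B = (9 + 4·10 + 11)/6 = 60/6 = 10; σ²_B = ((11−9)/6)² = 0.111
te_C = (4 + 4·6 + 8)/6 = 36/6 = 6; σ²_C = ((8−4)/6)² = 0.444
te_D = (1 + 4·2 + 9)/6 = 18/6 = 3; σ²_D = ((9−1)/6)² = 1.778
te_E = (5 + 4·9 + 25)/6 = 66/6 = 11; σ²_E = ((25−5)/6)² = 11.111
te_F = (3 + 4·7 + 11)/6 = 42/6 = 7; σ²_F = ((11−3)/6)² = 1.778
te_G = (3 + 4·5 + 13)/6 = 36/6 = 6; σ²_G = ((13−3)/6)² = 2.778
te_H = (1 + 4·5 + 15)/6 = 36/6 = 6; σ²_H = ((15−1)/6)² = 5.444

Forward pass:
ES_A = 0; EF_A = 15
ES_B = 0; EF_B = 10
ES_C = max(EF_A=15, EF_B=10) = 15; EF_C = 15+6 = 21
ES_D = 10; EF_D = 10+3 = 13
ES_E = max(EF_A=15, EF_B=10) = 15; EF_E = 15+11 = 26
ES_F = max(EF_B=10, EF_D=13) = 13; EF_F = 13+7 = 20
ES_G = max(EF_B=10, EF_E=26) = 26; EF_G = 26+6 = 32
ES_H = max(EF_B=10, EF_C=21, EF_D=13, EF_F=20, EF_G=32) = 32; EF_H = 32+6 = 38
Expected project duration μ = 38 days. Critical path: A → E → G → H.

Variance along critical path = 5.444 + 11.111 + 2.778 + 5.444 = 24.778; σ = √24.778 = 4.978 days.
Z = (33 − 38) / 4.978 = -1.004
P(T ≤ 33) = Φ(-1.004) ≈ 0.158

0.158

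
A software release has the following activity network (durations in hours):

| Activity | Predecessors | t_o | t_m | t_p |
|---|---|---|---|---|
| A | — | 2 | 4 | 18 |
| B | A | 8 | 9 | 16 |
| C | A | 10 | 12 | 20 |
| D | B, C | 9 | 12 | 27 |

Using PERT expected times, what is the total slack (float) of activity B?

te_A = (2 + 4·4 + 18)/6 = 36/6 = 6
te_B = (8 + 4·9 + 16)/6 = 60/6 = 10
te_C = (10 + 4·12 + 20)/6 = 78/6 = 13
te_D = (9 + 4·12 + 27)/6 = 84/6 = 14

Forward pass:
ES_A = 0; EF_A = 6
ES_B = 6; EF_B = 6+10 = 16
ES_C = 6; EF_C = 6+13 = 19
ES_D = max(EF_B=16, EF_C=19) = 19; EF_D = 19+14 = 33
Expected project duration μ = 33 hours. Critical path: A → C → D.

Backward pass:
LF_D = 33; LS_D = 33−14 = 19
LF_C = LS_D = 19; LS_C = 19−13 = 6
LF_B = LS_D = 19; LS_B = 19−10 = 9
LF_A = min(LS_B=9, LS_C=6) = 6; LS_A = 6−6 = 0
Slack_B = LS_B − ES_B = 9 − 6 = 3

3 hours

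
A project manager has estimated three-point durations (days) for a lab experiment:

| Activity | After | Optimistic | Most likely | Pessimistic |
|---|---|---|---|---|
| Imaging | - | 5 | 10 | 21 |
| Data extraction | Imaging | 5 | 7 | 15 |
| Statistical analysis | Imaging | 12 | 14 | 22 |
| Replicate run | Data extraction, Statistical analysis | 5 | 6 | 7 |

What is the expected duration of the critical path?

te_Imaging = (5 + 4·10 + 21)/6 = 66/6 = 11
te_Data extraction = (5 + 4·7 + 15)/6 = 48/6 = 8
te_Statistical analysis = (12 + 4·14 + 22)/6 = 90/6 = 15
te_Replicate run = (5 + 4·6 + 7)/6 = 36/6 = 6

Forward pass:
ES_Imaging = 0; EF_Imaging = 11
ES_Data extraction = 11; EF_Data extraction = 11+8 = 19
ES_Statistical analysis = 11; EF_Statistical analysis = 11+15 = 26
ES_Replicate run = max(EF_Data extraction=19, EF_Statistical analysis=26) = 26; EF_Replicate run = 26+6 = 32
Expected project duration μ = 32 days. Critical path: Imaging → Statistical analysis → Replicate run.

32 days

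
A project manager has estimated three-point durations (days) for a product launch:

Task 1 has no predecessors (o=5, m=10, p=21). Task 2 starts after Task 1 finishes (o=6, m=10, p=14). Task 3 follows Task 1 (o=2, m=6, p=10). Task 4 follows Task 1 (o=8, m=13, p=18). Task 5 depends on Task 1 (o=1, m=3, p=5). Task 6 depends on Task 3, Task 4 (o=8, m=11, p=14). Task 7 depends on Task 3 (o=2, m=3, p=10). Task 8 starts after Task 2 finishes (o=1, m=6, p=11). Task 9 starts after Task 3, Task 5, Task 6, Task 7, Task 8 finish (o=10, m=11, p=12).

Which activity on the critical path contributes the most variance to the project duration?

te_Task 1 = (5 + 4·10 + 21)/6 = 66/6 = 11; σ²_Task 1 = ((21−5)/6)² = 7.111
te_Task 2 = (6 + 4·10 + 14)/6 = 60/6 = 10; σ²_Task 2 = ((14−6)/6)² = 1.778
te_Task 3 = (2 + 4·6 + 10)/6 = 36/6 = 6; σ²_Task 3 = ((10−2)/6)² = 1.778
te_Task 4 = (8 + 4·13 + 18)/6 = 78/6 = 13; σ²_Task 4 = ((18−8)/6)² = 2.778
te_Task 5 = (1 + 4·3 + 5)/6 = 18/6 = 3; σ²_Task 5 = ((5−1)/6)² = 0.444
te_Task 6 = (8 + 4·11 + 14)/6 = 66/6 = 11; σ²_Task 6 = ((14−8)/6)² = 1.000
te_Task 7 = (2 + 4·3 + 10)/6 = 24/6 = 4; σ²_Task 7 = ((10−2)/6)² = 1.778
te_Task 8 = (1 + 4·6 + 11)/6 = 36/6 = 6; σ²_Task 8 = ((11−1)/6)² = 2.778
te_Task 9 = (10 + 4·11 + 12)/6 = 66/6 = 11; σ²_Task 9 = ((12−10)/6)² = 0.111

Forward pass:
ES_Task 1 = 0; EF_Task 1 = 11
ES_Task 2 = 11; EF_Task 2 = 11+10 = 21
ES_Task 3 = 11; EF_Task 3 = 11+6 = 17
ES_Task 4 = 11; EF_Task 4 = 11+13 = 24
ES_Task 5 = 11; EF_Task 5 = 11+3 = 14
ES_Task 6 = max(EF_Task 3=17, EF_Task 4=24) = 24; EF_Task 6 = 24+11 = 35
ES_Task 7 = 17; EF_Task 7 = 17+4 = 21
ES_Task 8 = 21; EF_Task 8 = 21+6 = 27
ES_Task 9 = max(EF_Task 3=17, EF_Task 5=14, EF_Task 6=35, EF_Task 7=21, EF_Task 8=27) = 35; EF_Task 9 = 35+11 = 46
Expected project duration μ = 46 days. Critical path: Task 1 → Task 4 → Task 6 → Task 9.

Variances on critical path: σ²_Task 1=7.111, σ²_Task 4=2.778, σ²_Task 6=1.000, σ²_Task 9=0.111.
Largest is σ²_Task 1 = 7.111.

Task 1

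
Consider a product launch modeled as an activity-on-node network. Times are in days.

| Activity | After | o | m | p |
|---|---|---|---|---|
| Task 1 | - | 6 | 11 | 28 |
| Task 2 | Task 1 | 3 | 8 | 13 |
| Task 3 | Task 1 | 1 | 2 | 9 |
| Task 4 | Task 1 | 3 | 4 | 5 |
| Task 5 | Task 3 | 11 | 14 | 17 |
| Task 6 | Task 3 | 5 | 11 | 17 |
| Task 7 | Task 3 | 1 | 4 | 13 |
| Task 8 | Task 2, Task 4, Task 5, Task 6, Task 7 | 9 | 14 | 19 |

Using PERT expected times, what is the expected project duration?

44 days

te_Task 1 = (6 + 4·11 + 28)/6 = 78/6 = 13
te_Task 2 = (3 + 4·8 + 13)/6 = 48/6 = 8
te_Task 3 = (1 + 4·2 + 9)/6 = 18/6 = 3
te_Task 4 = (3 + 4·4 + 5)/6 = 24/6 = 4
te_Task 5 = (11 + 4·14 + 17)/6 = 84/6 = 14
te_Task 6 = (5 + 4·11 + 17)/6 = 66/6 = 11
te_Task 7 = (1 + 4·4 + 13)/6 = 30/6 = 5
te_Task 8 = (9 + 4·14 + 19)/6 = 84/6 = 14

Forward pass:
ES_Task 1 = 0; EF_Task 1 = 13
ES_Task 2 = 13; EF_Task 2 = 13+8 = 21
ES_Task 3 = 13; EF_Task 3 = 13+3 = 16
ES_Task 4 = 13; EF_Task 4 = 13+4 = 17
ES_Task 5 = 16; EF_Task 5 = 16+14 = 30
ES_Task 6 = 16; EF_Task 6 = 16+11 = 27
ES_Task 7 = 16; EF_Task 7 = 16+5 = 21
ES_Task 8 = max(EF_Task 2=21, EF_Task 4=17, EF_Task 5=30, EF_Task 6=27, EF_Task 7=21) = 30; EF_Task 8 = 30+14 = 44
Expected project duration μ = 44 days. Critical path: Task 1 → Task 3 → Task 5 → Task 8.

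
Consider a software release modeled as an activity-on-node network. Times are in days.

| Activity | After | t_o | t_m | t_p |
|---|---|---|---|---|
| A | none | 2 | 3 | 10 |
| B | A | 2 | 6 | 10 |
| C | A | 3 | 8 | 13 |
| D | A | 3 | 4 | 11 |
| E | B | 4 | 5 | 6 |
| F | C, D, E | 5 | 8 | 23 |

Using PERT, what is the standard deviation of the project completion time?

te_A = (2 + 4·3 + 10)/6 = 24/6 = 4; σ²_A = ((10−2)/6)² = 1.778
te_B = (2 + 4·6 + 10)/6 = 36/6 = 6; σ²_B = ((10−2)/6)² = 1.778
te_C = (3 + 4·8 + 13)/6 = 48/6 = 8; σ²_C = ((13−3)/6)² = 2.778
te_D = (3 + 4·4 + 11)/6 = 30/6 = 5; σ²_D = ((11−3)/6)² = 1.778
te_E = (4 + 4·5 + 6)/6 = 30/6 = 5; σ²_E = ((6−4)/6)² = 0.111
te_F = (5 + 4·8 + 23)/6 = 60/6 = 10; σ²_F = ((23−5)/6)² = 9.000

Forward pass:
ES_A = 0; EF_A = 4
ES_B = 4; EF_B = 4+6 = 10
ES_C = 4; EF_C = 4+8 = 12
ES_D = 4; EF_D = 4+5 = 9
ES_E = 10; EF_E = 10+5 = 15
ES_F = max(EF_C=12, EF_D=9, EF_E=15) = 15; EF_F = 15+10 = 25
Expected project duration μ = 25 days. Critical path: A → B → E → F.

Variance along critical path = 1.778 + 1.778 + 0.111 + 9.000 = 12.667
σ = √12.667 = 3.559 days

3.56 days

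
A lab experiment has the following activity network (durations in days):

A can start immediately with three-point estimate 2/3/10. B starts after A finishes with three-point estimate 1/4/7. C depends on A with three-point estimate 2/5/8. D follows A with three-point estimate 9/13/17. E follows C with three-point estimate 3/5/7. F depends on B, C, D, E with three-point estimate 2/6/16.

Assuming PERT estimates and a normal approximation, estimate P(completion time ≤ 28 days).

0.909

te_A = (2 + 4·3 + 10)/6 = 24/6 = 4; σ²_A = ((10−2)/6)² = 1.778
te_B = (1 + 4·4 + 7)/6 = 24/6 = 4; σ²_B = ((7−1)/6)² = 1.000
te_C = (2 + 4·5 + 8)/6 = 30/6 = 5; σ²_C = ((8−2)/6)² = 1.000
te_D = (9 + 4·13 + 17)/6 = 78/6 = 13; σ²_D = ((17−9)/6)² = 1.778
te_E = (3 + 4·5 + 7)/6 = 30/6 = 5; σ²_E = ((7−3)/6)² = 0.444
te_F = (2 + 4·6 + 16)/6 = 42/6 = 7; σ²_F = ((16−2)/6)² = 5.444

Forward pass:
ES_A = 0; EF_A = 4
ES_B = 4; EF_B = 4+4 = 8
ES_C = 4; EF_C = 4+5 = 9
ES_D = 4; EF_D = 4+13 = 17
ES_E = 9; EF_E = 9+5 = 14
ES_F = max(EF_B=8, EF_C=9, EF_D=17, EF_E=14) = 17; EF_F = 17+7 = 24
Expected project duration μ = 24 days. Critical path: A → D → F.

Variance along critical path = 1.778 + 1.778 + 5.444 = 9.000; σ = √9.000 = 3.000 days.
Z = (28 − 24) / 3.000 = 1.333
P(T ≤ 28) = Φ(1.333) ≈ 0.909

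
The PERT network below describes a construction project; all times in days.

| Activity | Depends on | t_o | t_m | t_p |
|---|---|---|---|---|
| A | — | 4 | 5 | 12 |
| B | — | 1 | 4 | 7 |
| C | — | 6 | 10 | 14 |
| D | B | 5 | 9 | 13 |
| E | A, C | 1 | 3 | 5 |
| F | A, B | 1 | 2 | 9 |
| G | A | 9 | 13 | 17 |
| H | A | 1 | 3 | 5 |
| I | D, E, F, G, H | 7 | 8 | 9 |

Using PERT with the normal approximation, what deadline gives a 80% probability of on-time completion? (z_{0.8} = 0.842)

te_A = (4 + 4·5 + 12)/6 = 36/6 = 6; σ²_A = ((12−4)/6)² = 1.778
te_B = (1 + 4·4 + 7)/6 = 24/6 = 4; σ²_B = ((7−1)/6)² = 1.000
te_C = (6 + 4·10 + 14)/6 = 60/6 = 10; σ²_C = ((14−6)/6)² = 1.778
te_D = (5 + 4·9 + 13)/6 = 54/6 = 9; σ²_D = ((13−5)/6)² = 1.778
te_E = (1 + 4·3 + 5)/6 = 18/6 = 3; σ²_E = ((5−1)/6)² = 0.444
te_F = (1 + 4·2 + 9)/6 = 18/6 = 3; σ²_F = ((9−1)/6)² = 1.778
te_G = (9 + 4·13 + 17)/6 = 78/6 = 13; σ²_G = ((17−9)/6)² = 1.778
te_H = (1 + 4·3 + 5)/6 = 18/6 = 3; σ²_H = ((5−1)/6)² = 0.444
te_I = (7 + 4·8 + 9)/6 = 48/6 = 8; σ²_I = ((9−7)/6)² = 0.111

Forward pass:
ES_A = 0; EF_A = 6
ES_B = 0; EF_B = 4
ES_C = 0; EF_C = 10
ES_D = 4; EF_D = 4+9 = 13
ES_E = max(EF_A=6, EF_C=10) = 10; EF_E = 10+3 = 13
ES_F = max(EF_A=6, EF_B=4) = 6; EF_F = 6+3 = 9
ES_G = 6; EF_G = 6+13 = 19
ES_H = 6; EF_H = 6+3 = 9
ES_I = max(EF_D=13, EF_E=13, EF_F=9, EF_G=19, EF_H=9) = 19; EF_I = 19+8 = 27
Expected project duration μ = 27 days. Critical path: A → G → I.

Variance along critical path = 1.778 + 1.778 + 0.111 = 3.667; σ = 1.915 days.
D = μ + z·σ = 27 + 0.842·1.915 = 28.6 days

28.6 days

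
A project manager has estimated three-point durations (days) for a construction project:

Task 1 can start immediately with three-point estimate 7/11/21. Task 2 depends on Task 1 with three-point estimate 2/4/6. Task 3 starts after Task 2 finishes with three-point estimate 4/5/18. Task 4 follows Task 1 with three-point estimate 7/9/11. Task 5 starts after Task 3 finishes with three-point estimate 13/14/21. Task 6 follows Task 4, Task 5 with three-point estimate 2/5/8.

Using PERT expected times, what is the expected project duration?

te_Task 1 = (7 + 4·11 + 21)/6 = 72/6 = 12
te_Task 2 = (2 + 4·4 + 6)/6 = 24/6 = 4
te_Task 3 = (4 + 4·5 + 18)/6 = 42/6 = 7
te_Task 4 = (7 + 4·9 + 11)/6 = 54/6 = 9
te_Task 5 = (13 + 4·14 + 21)/6 = 90/6 = 15
te_Task 6 = (2 + 4·5 + 8)/6 = 30/6 = 5

Forward pass:
ES_Task 1 = 0; EF_Task 1 = 12
ES_Task 2 = 12; EF_Task 2 = 12+4 = 16
ES_Task 3 = 16; EF_Task 3 = 16+7 = 23
ES_Task 4 = 12; EF_Task 4 = 12+9 = 21
ES_Task 5 = 23; EF_Task 5 = 23+15 = 38
ES_Task 6 = max(EF_Task 4=21, EF_Task 5=38) = 38; EF_Task 6 = 38+5 = 43
Expected project duration μ = 43 days. Critical path: Task 1 → Task 2 → Task 3 → Task 5 → Task 6.

43 days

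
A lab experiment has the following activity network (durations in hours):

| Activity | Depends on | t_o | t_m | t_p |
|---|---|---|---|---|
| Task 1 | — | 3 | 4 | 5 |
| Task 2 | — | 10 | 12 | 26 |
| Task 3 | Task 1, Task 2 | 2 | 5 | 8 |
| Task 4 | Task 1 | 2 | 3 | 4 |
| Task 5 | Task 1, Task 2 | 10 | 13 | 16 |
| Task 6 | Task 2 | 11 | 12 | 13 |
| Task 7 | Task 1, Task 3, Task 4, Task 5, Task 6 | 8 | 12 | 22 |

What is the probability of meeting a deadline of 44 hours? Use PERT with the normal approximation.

0.861

te_Task 1 = (3 + 4·4 + 5)/6 = 24/6 = 4; σ²_Task 1 = ((5−3)/6)² = 0.111
te_Task 2 = (10 + 4·12 + 26)/6 = 84/6 = 14; σ²_Task 2 = ((26−10)/6)² = 7.111
te_Task 3 = (2 + 4·5 + 8)/6 = 30/6 = 5; σ²_Task 3 = ((8−2)/6)² = 1.000
te_Task 4 = (2 + 4·3 + 4)/6 = 18/6 = 3; σ²_Task 4 = ((4−2)/6)² = 0.111
te_Task 5 = (10 + 4·13 + 16)/6 = 78/6 = 13; σ²_Task 5 = ((16−10)/6)² = 1.000
te_Task 6 = (11 + 4·12 + 13)/6 = 72/6 = 12; σ²_Task 6 = ((13−11)/6)² = 0.111
te_Task 7 = (8 + 4·12 + 22)/6 = 78/6 = 13; σ²_Task 7 = ((22−8)/6)² = 5.444

Forward pass:
ES_Task 1 = 0; EF_Task 1 = 4
ES_Task 2 = 0; EF_Task 2 = 14
ES_Task 3 = max(EF_Task 1=4, EF_Task 2=14) = 14; EF_Task 3 = 14+5 = 19
ES_Task 4 = 4; EF_Task 4 = 4+3 = 7
ES_Task 5 = max(EF_Task 1=4, EF_Task 2=14) = 14; EF_Task 5 = 14+13 = 27
ES_Task 6 = 14; EF_Task 6 = 14+12 = 26
ES_Task 7 = max(EF_Task 1=4, EF_Task 3=19, EF_Task 4=7, EF_Task 5=27, EF_Task 6=26) = 27; EF_Task 7 = 27+13 = 40
Expected project duration μ = 40 hours. Critical path: Task 2 → Task 5 → Task 7.

Variance along critical path = 7.111 + 1.000 + 5.444 = 13.556; σ = √13.556 = 3.682 hours.
Z = (44 − 40) / 3.682 = 1.086
P(T ≤ 44) = Φ(1.086) ≈ 0.861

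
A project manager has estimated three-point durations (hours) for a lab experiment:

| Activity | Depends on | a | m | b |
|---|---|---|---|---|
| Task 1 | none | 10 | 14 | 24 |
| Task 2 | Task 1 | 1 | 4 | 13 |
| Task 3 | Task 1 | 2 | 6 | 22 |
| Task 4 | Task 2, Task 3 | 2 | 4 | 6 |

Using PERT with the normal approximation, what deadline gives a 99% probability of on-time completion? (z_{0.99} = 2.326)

te_Task 1 = (10 + 4·14 + 24)/6 = 90/6 = 15; σ²_Task 1 = ((24−10)/6)² = 5.444
te_Task 2 = (1 + 4·4 + 13)/6 = 30/6 = 5; σ²_Task 2 = ((13−1)/6)² = 4.000
te_Task 3 = (2 + 4·6 + 22)/6 = 48/6 = 8; σ²_Task 3 = ((22−2)/6)² = 11.111
te_Task 4 = (2 + 4·4 + 6)/6 = 24/6 = 4; σ²_Task 4 = ((6−2)/6)² = 0.444

Forward pass:
ES_Task 1 = 0; EF_Task 1 = 15
ES_Task 2 = 15; EF_Task 2 = 15+5 = 20
ES_Task 3 = 15; EF_Task 3 = 15+8 = 23
ES_Task 4 = max(EF_Task 2=20, EF_Task 3=23) = 23; EF_Task 4 = 23+4 = 27
Expected project duration μ = 27 hours. Critical path: Task 1 → Task 3 → Task 4.

Variance along critical path = 5.444 + 11.111 + 0.444 = 17.000; σ = 4.123 hours.
D = μ + z·σ = 27 + 2.326·4.123 = 36.6 hours

36.6 hours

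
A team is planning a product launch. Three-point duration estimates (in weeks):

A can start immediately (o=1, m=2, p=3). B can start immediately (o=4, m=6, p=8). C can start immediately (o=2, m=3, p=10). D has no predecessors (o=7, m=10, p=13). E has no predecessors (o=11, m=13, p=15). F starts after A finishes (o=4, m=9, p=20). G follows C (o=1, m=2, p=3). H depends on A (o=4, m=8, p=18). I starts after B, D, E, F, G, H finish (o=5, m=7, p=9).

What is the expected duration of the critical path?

20 weeks

te_A = (1 + 4·2 + 3)/6 = 12/6 = 2
te_B = (4 + 4·6 + 8)/6 = 36/6 = 6
te_C = (2 + 4·3 + 10)/6 = 24/6 = 4
te_D = (7 + 4·10 + 13)/6 = 60/6 = 10
te_E = (11 + 4·13 + 15)/6 = 78/6 = 13
te_F = (4 + 4·9 + 20)/6 = 60/6 = 10
te_G = (1 + 4·2 + 3)/6 = 12/6 = 2
te_H = (4 + 4·8 + 18)/6 = 54/6 = 9
te_I = (5 + 4·7 + 9)/6 = 42/6 = 7

Forward pass:
ES_A = 0; EF_A = 2
ES_B = 0; EF_B = 6
ES_C = 0; EF_C = 4
ES_D = 0; EF_D = 10
ES_E = 0; EF_E = 13
ES_F = 2; EF_F = 2+10 = 12
ES_G = 4; EF_G = 4+2 = 6
ES_H = 2; EF_H = 2+9 = 11
ES_I = max(EF_B=6, EF_D=10, EF_E=13, EF_F=12, EF_G=6, EF_H=11) = 13; EF_I = 13+7 = 20
Expected project duration μ = 20 weeks. Critical path: E → I.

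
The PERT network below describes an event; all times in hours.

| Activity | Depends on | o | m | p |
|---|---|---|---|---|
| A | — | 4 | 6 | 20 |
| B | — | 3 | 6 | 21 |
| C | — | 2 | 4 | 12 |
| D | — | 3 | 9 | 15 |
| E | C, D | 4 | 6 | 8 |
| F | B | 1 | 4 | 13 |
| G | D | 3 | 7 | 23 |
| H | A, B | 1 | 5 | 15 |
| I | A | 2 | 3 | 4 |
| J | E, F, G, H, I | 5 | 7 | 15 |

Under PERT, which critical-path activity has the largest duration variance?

te_A = (4 + 4·6 + 20)/6 = 48/6 = 8; σ²_A = ((20−4)/6)² = 7.111
te_B = (3 + 4·6 + 21)/6 = 48/6 = 8; σ²_B = ((21−3)/6)² = 9.000
te_C = (2 + 4·4 + 12)/6 = 30/6 = 5; σ²_C = ((12−2)/6)² = 2.778
te_D = (3 + 4·9 + 15)/6 = 54/6 = 9; σ²_D = ((15−3)/6)² = 4.000
te_E = (4 + 4·6 + 8)/6 = 36/6 = 6; σ²_E = ((8−4)/6)² = 0.444
te_F = (1 + 4·4 + 13)/6 = 30/6 = 5; σ²_F = ((13−1)/6)² = 4.000
te_G = (3 + 4·7 + 23)/6 = 54/6 = 9; σ²_G = ((23−3)/6)² = 11.111
te_H = (1 + 4·5 + 15)/6 = 36/6 = 6; σ²_H = ((15−1)/6)² = 5.444
te_I = (2 + 4·3 + 4)/6 = 18/6 = 3; σ²_I = ((4−2)/6)² = 0.111
te_J = (5 + 4·7 + 15)/6 = 48/6 = 8; σ²_J = ((15−5)/6)² = 2.778

Forward pass:
ES_A = 0; EF_A = 8
ES_B = 0; EF_B = 8
ES_C = 0; EF_C = 5
ES_D = 0; EF_D = 9
ES_E = max(EF_C=5, EF_D=9) = 9; EF_E = 9+6 = 15
ES_F = 8; EF_F = 8+5 = 13
ES_G = 9; EF_G = 9+9 = 18
ES_H = max(EF_A=8, EF_B=8) = 8; EF_H = 8+6 = 14
ES_I = 8; EF_I = 8+3 = 11
ES_J = max(EF_E=15, EF_F=13, EF_G=18, EF_H=14, EF_I=11) = 18; EF_J = 18+8 = 26
Expected project duration μ = 26 hours. Critical path: D → G → J.

Variances on critical path: σ²_D=4.000, σ²_G=11.111, σ²_J=2.778.
Largest is σ²_G = 11.111.

G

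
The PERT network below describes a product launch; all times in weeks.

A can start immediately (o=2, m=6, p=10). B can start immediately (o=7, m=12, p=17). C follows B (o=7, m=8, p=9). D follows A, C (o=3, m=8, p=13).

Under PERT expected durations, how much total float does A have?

14 weeks

te_A = (2 + 4·6 + 10)/6 = 36/6 = 6
te_B = (7 + 4·12 + 17)/6 = 72/6 = 12
te_C = (7 + 4·8 + 9)/6 = 48/6 = 8
te_D = (3 + 4·8 + 13)/6 = 48/6 = 8

Forward pass:
ES_A = 0; EF_A = 6
ES_B = 0; EF_B = 12
ES_C = 12; EF_C = 12+8 = 20
ES_D = max(EF_A=6, EF_C=20) = 20; EF_D = 20+8 = 28
Expected project duration μ = 28 weeks. Critical path: B → C → D.

Backward pass:
LF_D = 28; LS_D = 28−8 = 20
LF_C = LS_D = 20; LS_C = 20−8 = 12
LF_B = LS_C = 12; LS_B = 12−12 = 0
LF_A = LS_D = 20; LS_A = 20−6 = 14
Slack_A = LS_A − ES_A = 14 − 0 = 14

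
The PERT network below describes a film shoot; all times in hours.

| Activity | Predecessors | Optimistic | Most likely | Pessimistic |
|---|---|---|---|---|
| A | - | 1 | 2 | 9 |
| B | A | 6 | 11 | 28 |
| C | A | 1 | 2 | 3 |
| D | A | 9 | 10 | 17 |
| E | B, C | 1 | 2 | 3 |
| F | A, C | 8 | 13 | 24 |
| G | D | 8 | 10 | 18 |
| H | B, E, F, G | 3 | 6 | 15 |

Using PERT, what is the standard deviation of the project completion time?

te_A = (1 + 4·2 + 9)/6 = 18/6 = 3; σ²_A = ((9−1)/6)² = 1.778
te_B = (6 + 4·11 + 28)/6 = 78/6 = 13; σ²_B = ((28−6)/6)² = 13.444
te_C = (1 + 4·2 + 3)/6 = 12/6 = 2; σ²_C = ((3−1)/6)² = 0.111
te_D = (9 + 4·10 + 17)/6 = 66/6 = 11; σ²_D = ((17−9)/6)² = 1.778
te_E = (1 + 4·2 + 3)/6 = 12/6 = 2; σ²_E = ((3−1)/6)² = 0.111
te_F = (8 + 4·13 + 24)/6 = 84/6 = 14; σ²_F = ((24−8)/6)² = 7.111
te_G = (8 + 4·10 + 18)/6 = 66/6 = 11; σ²_G = ((18−8)/6)² = 2.778
te_H = (3 + 4·6 + 15)/6 = 42/6 = 7; σ²_H = ((15−3)/6)² = 4.000

Forward pass:
ES_A = 0; EF_A = 3
ES_B = 3; EF_B = 3+13 = 16
ES_C = 3; EF_C = 3+2 = 5
ES_D = 3; EF_D = 3+11 = 14
ES_E = max(EF_B=16, EF_C=5) = 16; EF_E = 16+2 = 18
ES_F = max(EF_A=3, EF_C=5) = 5; EF_F = 5+14 = 19
ES_G = 14; EF_G = 14+11 = 25
ES_H = max(EF_B=16, EF_E=18, EF_F=19, EF_G=25) = 25; EF_H = 25+7 = 32
Expected project duration μ = 32 hours. Critical path: A → D → G → H.

Variance along critical path = 1.778 + 1.778 + 2.778 + 4.000 = 10.333
σ = √10.333 = 3.215 hours

3.21 hours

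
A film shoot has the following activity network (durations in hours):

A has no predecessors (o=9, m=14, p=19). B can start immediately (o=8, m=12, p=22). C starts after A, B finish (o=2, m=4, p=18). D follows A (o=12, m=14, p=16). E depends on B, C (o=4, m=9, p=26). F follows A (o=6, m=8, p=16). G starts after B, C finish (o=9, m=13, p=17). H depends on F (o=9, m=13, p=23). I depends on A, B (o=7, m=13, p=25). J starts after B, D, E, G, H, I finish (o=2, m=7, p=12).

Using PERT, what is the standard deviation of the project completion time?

3.71 hours

te_A = (9 + 4·14 + 19)/6 = 84/6 = 14; σ²_A = ((19−9)/6)² = 2.778
te_B = (8 + 4·12 + 22)/6 = 78/6 = 13; σ²_B = ((22−8)/6)² = 5.444
te_C = (2 + 4·4 + 18)/6 = 36/6 = 6; σ²_C = ((18−2)/6)² = 7.111
te_D = (12 + 4·14 + 16)/6 = 84/6 = 14; σ²_D = ((16−12)/6)² = 0.444
te_E = (4 + 4·9 + 26)/6 = 66/6 = 11; σ²_E = ((26−4)/6)² = 13.444
te_F = (6 + 4·8 + 16)/6 = 54/6 = 9; σ²_F = ((16−6)/6)² = 2.778
te_G = (9 + 4·13 + 17)/6 = 78/6 = 13; σ²_G = ((17−9)/6)² = 1.778
te_H = (9 + 4·13 + 23)/6 = 84/6 = 14; σ²_H = ((23−9)/6)² = 5.444
te_I = (7 + 4·13 + 25)/6 = 84/6 = 14; σ²_I = ((25−7)/6)² = 9.000
te_J = (2 + 4·7 + 12)/6 = 42/6 = 7; σ²_J = ((12−2)/6)² = 2.778

Forward pass:
ES_A = 0; EF_A = 14
ES_B = 0; EF_B = 13
ES_C = max(EF_A=14, EF_B=13) = 14; EF_C = 14+6 = 20
ES_D = 14; EF_D = 14+14 = 28
ES_E = max(EF_B=13, EF_C=20) = 20; EF_E = 20+11 = 31
ES_F = 14; EF_F = 14+9 = 23
ES_G = max(EF_B=13, EF_C=20) = 20; EF_G = 20+13 = 33
ES_H = 23; EF_H = 23+14 = 37
ES_I = max(EF_A=14, EF_B=13) = 14; EF_I = 14+14 = 28
ES_J = max(EF_B=13, EF_D=28, EF_E=31, EF_G=33, EF_H=37, EF_I=28) = 37; EF_J = 37+7 = 44
Expected project duration μ = 44 hours. Critical path: A → F → H → J.

Variance along critical path = 2.778 + 2.778 + 5.444 + 2.778 = 13.778
σ = √13.778 = 3.712 hours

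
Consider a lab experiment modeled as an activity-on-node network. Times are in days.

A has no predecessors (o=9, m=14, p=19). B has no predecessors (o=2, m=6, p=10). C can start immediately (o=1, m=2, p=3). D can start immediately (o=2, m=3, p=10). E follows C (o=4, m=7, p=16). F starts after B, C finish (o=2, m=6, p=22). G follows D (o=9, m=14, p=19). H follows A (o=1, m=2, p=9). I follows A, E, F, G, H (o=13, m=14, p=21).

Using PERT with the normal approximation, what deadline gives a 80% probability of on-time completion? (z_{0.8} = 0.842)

te_A = (9 + 4·14 + 19)/6 = 84/6 = 14; σ²_A = ((19−9)/6)² = 2.778
te_B = (2 + 4·6 + 10)/6 = 36/6 = 6; σ²_B = ((10−2)/6)² = 1.778
te_C = (1 + 4·2 + 3)/6 = 12/6 = 2; σ²_C = ((3−1)/6)² = 0.111
te_D = (2 + 4·3 + 10)/6 = 24/6 = 4; σ²_D = ((10−2)/6)² = 1.778
te_E = (4 + 4·7 + 16)/6 = 48/6 = 8; σ²_E = ((16−4)/6)² = 4.000
te_F = (2 + 4·6 + 22)/6 = 48/6 = 8; σ²_F = ((22−2)/6)² = 11.111
te_G = (9 + 4·14 + 19)/6 = 84/6 = 14; σ²_G = ((19−9)/6)² = 2.778
te_H = (1 + 4·2 + 9)/6 = 18/6 = 3; σ²_H = ((9−1)/6)² = 1.778
te_I = (13 + 4·14 + 21)/6 = 90/6 = 15; σ²_I = ((21−13)/6)² = 1.778

Forward pass:
ES_A = 0; EF_A = 14
ES_B = 0; EF_B = 6
ES_C = 0; EF_C = 2
ES_D = 0; EF_D = 4
ES_E = 2; EF_E = 2+8 = 10
ES_F = max(EF_B=6, EF_C=2) = 6; EF_F = 6+8 = 14
ES_G = 4; EF_G = 4+14 = 18
ES_H = 14; EF_H = 14+3 = 17
ES_I = max(EF_A=14, EF_E=10, EF_F=14, EF_G=18, EF_H=17) = 18; EF_I = 18+15 = 33
Expected project duration μ = 33 days. Critical path: D → G → I.

Variance along critical path = 1.778 + 2.778 + 1.778 = 6.333; σ = 2.517 days.
D = μ + z·σ = 33 + 0.842·2.517 = 35.1 days

35.1 days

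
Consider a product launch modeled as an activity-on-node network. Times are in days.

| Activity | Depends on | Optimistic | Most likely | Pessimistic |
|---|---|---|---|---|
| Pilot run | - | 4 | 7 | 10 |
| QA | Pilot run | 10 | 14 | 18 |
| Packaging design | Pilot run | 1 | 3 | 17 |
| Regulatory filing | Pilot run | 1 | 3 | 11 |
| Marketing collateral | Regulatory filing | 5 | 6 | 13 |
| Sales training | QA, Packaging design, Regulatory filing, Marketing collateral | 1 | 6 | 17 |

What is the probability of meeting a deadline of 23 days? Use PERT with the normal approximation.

0.056

te_Pilot run = (4 + 4·7 + 10)/6 = 42/6 = 7; σ²_Pilot run = ((10−4)/6)² = 1.000
te_QA = (10 + 4·14 + 18)/6 = 84/6 = 14; σ²_QA = ((18−10)/6)² = 1.778
te_Packaging design = (1 + 4·3 + 17)/6 = 30/6 = 5; σ²_Packaging design = ((17−1)/6)² = 7.111
te_Regulatory filing = (1 + 4·3 + 11)/6 = 24/6 = 4; σ²_Regulatory filing = ((11−1)/6)² = 2.778
te_Marketing collateral = (5 + 4·6 + 13)/6 = 42/6 = 7; σ²_Marketing collateral = ((13−5)/6)² = 1.778
te_Sales training = (1 + 4·6 + 17)/6 = 42/6 = 7; σ²_Sales training = ((17−1)/6)² = 7.111

Forward pass:
ES_Pilot run = 0; EF_Pilot run = 7
ES_QA = 7; EF_QA = 7+14 = 21
ES_Packaging design = 7; EF_Packaging design = 7+5 = 12
ES_Regulatory filing = 7; EF_Regulatory filing = 7+4 = 11
ES_Marketing collateral = 11; EF_Marketing collateral = 11+7 = 18
ES_Sales training = max(EF_QA=21, EF_Packaging design=12, EF_Regulatory filing=11, EF_Marketing collateral=18) = 21; EF_Sales training = 21+7 = 28
Expected project duration μ = 28 days. Critical path: Pilot run → QA → Sales training.

Variance along critical path = 1.000 + 1.778 + 7.111 = 9.889; σ = √9.889 = 3.145 days.
Z = (23 − 28) / 3.145 = -1.590
P(T ≤ 23) = Φ(-1.590) ≈ 0.056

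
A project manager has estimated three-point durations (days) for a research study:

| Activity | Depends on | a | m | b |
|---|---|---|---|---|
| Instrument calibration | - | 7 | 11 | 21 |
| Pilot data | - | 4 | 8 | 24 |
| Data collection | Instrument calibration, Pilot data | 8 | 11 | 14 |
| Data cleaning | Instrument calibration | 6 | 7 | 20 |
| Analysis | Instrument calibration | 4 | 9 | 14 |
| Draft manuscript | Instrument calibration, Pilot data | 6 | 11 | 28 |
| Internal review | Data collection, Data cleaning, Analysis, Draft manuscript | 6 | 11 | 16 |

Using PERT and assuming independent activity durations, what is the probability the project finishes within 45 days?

0.973

te_Instrument calibration = (7 + 4·11 + 21)/6 = 72/6 = 12; σ²_Instrument calibration = ((21−7)/6)² = 5.444
te_Pilot data = (4 + 4·8 + 24)/6 = 60/6 = 10; σ²_Pilot data = ((24−4)/6)² = 11.111
te_Data collection = (8 + 4·11 + 14)/6 = 66/6 = 11; σ²_Data collection = ((14−8)/6)² = 1.000
te_Data cleaning = (6 + 4·7 + 20)/6 = 54/6 = 9; σ²_Data cleaning = ((20−6)/6)² = 5.444
te_Analysis = (4 + 4·9 + 14)/6 = 54/6 = 9; σ²_Analysis = ((14−4)/6)² = 2.778
te_Draft manuscript = (6 + 4·11 + 28)/6 = 78/6 = 13; σ²_Draft manuscript = ((28−6)/6)² = 13.444
te_Internal review = (6 + 4·11 + 16)/6 = 66/6 = 11; σ²_Internal review = ((16−6)/6)² = 2.778

Forward pass:
ES_Instrument calibration = 0; EF_Instrument calibration = 12
ES_Pilot data = 0; EF_Pilot data = 10
ES_Data collection = max(EF_Instrument calibration=12, EF_Pilot data=10) = 12; EF_Data collection = 12+11 = 23
ES_Data cleaning = 12; EF_Data cleaning = 12+9 = 21
ES_Analysis = 12; EF_Analysis = 12+9 = 21
ES_Draft manuscript = max(EF_Instrument calibration=12, EF_Pilot data=10) = 12; EF_Draft manuscript = 12+13 = 25
ES_Internal review = max(EF_Data collection=23, EF_Data cleaning=21, EF_Analysis=21, EF_Draft manuscript=25) = 25; EF_Internal review = 25+11 = 36
Expected project duration μ = 36 days. Critical path: Instrument calibration → Draft manuscript → Internal review.

Variance along critical path = 5.444 + 13.444 + 2.778 = 21.667; σ = √21.667 = 4.655 days.
Z = (45 − 36) / 4.655 = 1.934
P(T ≤ 45) = Φ(1.934) ≈ 0.973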